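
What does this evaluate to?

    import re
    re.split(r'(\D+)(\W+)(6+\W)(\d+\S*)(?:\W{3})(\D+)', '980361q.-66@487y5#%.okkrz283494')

['980361', 'q.', '-', '66@', '487y5', 'okkrz', '283494']

This matches one or more of a non-digit (captured); then one or more of a non-word character (captured); then one or more of the literal '6', then a non-word character (captured); then one or more of a digit, then zero or more of a non-whitespace character (captured); then exactly 3 of a non-word character (non-capturing group); then one or more of a non-digit (captured).
Matches to split on: at [6:25] → 'q.-66@487y5#%.okkrz'.
Because the pattern has a capturing group, `split` also inserts each captured text between the pieces.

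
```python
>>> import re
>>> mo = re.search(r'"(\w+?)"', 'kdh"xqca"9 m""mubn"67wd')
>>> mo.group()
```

'"xqca"'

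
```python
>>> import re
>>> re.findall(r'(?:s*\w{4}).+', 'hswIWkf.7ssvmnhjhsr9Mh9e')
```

`findall` yields the raw match text (1 of them) because the pattern has no groups.

['hswIWkf.7ssvmnhjhsr9Mh9e']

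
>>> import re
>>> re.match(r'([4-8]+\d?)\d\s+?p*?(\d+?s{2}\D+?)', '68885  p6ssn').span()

`re.match` won't scan ahead — the pattern has to work from the very first character.
The match spans [0:12] → '68885  p6ssn'.

(0, 12)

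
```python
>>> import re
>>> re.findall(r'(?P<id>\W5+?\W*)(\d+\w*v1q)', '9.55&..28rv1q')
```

[('.55&..', '28rv1q')]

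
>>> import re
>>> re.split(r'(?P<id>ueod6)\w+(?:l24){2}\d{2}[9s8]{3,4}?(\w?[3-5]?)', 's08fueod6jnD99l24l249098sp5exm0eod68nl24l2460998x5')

The group in the pattern means `split` returns the separators' captures alongside the pieces.

['s08f', 'ueod6', 'x5', '']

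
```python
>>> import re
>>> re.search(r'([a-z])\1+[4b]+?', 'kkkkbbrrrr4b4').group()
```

`\1` is not a pattern — it's the concrete string captured by group 1, re-applied verbatim.
`re.search` tries every starting position until one works.
The match spans [0:5] → 'kkkkb'.
Captured: group 1 = 'k'.

'kkkkb'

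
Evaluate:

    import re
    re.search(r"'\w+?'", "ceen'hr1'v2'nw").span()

`re.search` tries every starting position until one works.
The match spans [4:9] → "'hr1'".

(4, 9)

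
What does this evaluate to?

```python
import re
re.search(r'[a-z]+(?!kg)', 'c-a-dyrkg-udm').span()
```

`(?!…)`/`(?<!…)` only lets a position through if the neighbouring text does NOT match; no characters are consumed.
The match spans [0:1] → 'c'.

(0, 1)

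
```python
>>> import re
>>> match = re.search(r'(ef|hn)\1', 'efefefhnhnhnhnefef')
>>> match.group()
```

'efef'

After group 1 captures some text, `\1` only succeeds where that same text appears again.
Unlike `match`, `search` isn't anchored — it looks for the pattern anywhere in the string.
The match spans [0:4] → 'efef'.
Captured: group 1 = 'ef'.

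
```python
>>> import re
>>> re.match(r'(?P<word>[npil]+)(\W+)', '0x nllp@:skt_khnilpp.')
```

`re.match` won't scan ahead — the pattern has to work from the very first character.
Here the string doesn't start with a match, so the call returns None.

None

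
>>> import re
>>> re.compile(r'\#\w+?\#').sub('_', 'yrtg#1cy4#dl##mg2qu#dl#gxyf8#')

Every occurrence is swapped for '_'.

'yrtg_dl#_dl_'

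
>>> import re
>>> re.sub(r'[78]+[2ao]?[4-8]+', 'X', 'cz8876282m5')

'czX282m5'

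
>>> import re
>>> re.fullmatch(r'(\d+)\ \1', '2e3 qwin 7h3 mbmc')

None

`\1` is not a pattern — it's the concrete string captured by group 1, re-applied verbatim.
`fullmatch` succeeds only if the pattern covers the string from start to end.
Here the pattern can't cover the whole string, so the call returns None.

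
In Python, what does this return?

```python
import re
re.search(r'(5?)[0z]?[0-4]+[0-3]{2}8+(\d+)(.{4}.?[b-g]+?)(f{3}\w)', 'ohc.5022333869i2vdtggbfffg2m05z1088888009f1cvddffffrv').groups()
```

The pattern matches optionally a literal '5' (captured); then optionally one of [0z], then one or more of a character in [0-4], then exactly 2 of a character in [0-3]; then one or more of a literal '8'; then one or more of a digit (captured); then exactly 4 of any character, then optionally any character, then one or more of a character in [b-g] (lazy) (captured); then exactly 3 of the literal 'f', then a word character (captured).
Unlike `match`, `search` isn't anchored — it looks for the pattern anywhere in the string.
The match spans [4:26] → '5022333869i2vdtggbfffg'.
Captured: group 1 = '5', group 2 = '69', group 3 = 'i2vdtggb', group 4 = 'fffg'.

('5', '69', 'i2vdtggb', 'fffg')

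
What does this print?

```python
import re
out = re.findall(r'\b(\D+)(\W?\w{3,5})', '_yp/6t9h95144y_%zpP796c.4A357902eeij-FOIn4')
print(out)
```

[('_yp/', '6t9h9'), ('%zpP', '796c'), ('.', '4A357'), ('-FO', 'In4')]

2 groups means each result is a tuple of 2 captured strings — 4 here.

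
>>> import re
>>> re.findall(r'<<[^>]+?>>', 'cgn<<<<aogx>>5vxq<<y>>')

Since nothing is captured, `findall` lists the 2 matched substrings directly.

['<<<<aogx>>', '<<y>>']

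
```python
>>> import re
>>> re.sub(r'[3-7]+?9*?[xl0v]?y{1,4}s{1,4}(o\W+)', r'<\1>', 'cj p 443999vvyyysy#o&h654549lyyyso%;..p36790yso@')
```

The pattern matches one or more of a character in [3-7] (lazy), then zero or more of the literal '9' (lazy), then optionally one of [xl0v]; then 1 to 4 of a literal 'y', then 1 to 4 of the literal 's'; then a literal 'o', then one or more of a non-word character (captured).
Matches: at [22:38] → '654549lyyyso%;..'; at [39:48] → '36790yso@'.
The replacement refers to a captured group, so each match is rewritten using its own captured text.

'cj p 443999vvyyysy#o&h<o%;..>p<o@>'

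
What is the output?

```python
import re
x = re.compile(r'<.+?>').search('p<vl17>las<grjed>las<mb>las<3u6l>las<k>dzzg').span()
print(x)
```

Because the quantifier is non-greedy, it stops expanding at the earliest point where the rest of the pattern can succeed.
`search` walks the string left to right and returns the first match it finds.
The match spans [1:7] → '<vl17>'.

(1, 7)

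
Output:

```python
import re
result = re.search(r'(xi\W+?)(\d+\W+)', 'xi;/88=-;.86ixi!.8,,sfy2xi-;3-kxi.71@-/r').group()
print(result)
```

xi;/88=-;.

The pattern matches the literal 'xi', then one or more of a non-word character (lazy) (captured); then one or more of a digit, then one or more of a non-word character (captured).
`re.search` tries every starting position until one works.
The match spans [0:10] → 'xi;/88=-;.'.
Captured: group 1 = 'xi;/', group 2 = '88=-;.'.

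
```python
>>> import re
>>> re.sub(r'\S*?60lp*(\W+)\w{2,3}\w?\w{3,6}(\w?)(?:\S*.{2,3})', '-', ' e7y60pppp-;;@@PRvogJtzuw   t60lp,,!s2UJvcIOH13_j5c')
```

This matches zero or more of a non-whitespace character (lazy), then the literal '60l', then zero or more of the literal 'p'; then one or more of a non-word character (captured); then 2 to 3 of a word character, then optionally a word character, then 3 to 6 of a word character; then optionally a word character (captured); then zero or more of a non-whitespace character, then 2 to 3 of any character (non-capturing group).
Each match is replaced by '-'.

' e7y60pppp-;;@@PRvogJtzuw   -'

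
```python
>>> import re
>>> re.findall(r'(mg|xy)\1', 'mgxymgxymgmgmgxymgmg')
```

A backreference is literal: `\1` must see the identical characters the first group matched.
Because there's exactly one group, `findall` drops the full match and keeps group 1 from each hit.

['mg', 'mg']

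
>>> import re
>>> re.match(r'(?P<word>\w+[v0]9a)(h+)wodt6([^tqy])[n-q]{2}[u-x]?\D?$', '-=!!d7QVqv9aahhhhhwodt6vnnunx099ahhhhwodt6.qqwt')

This matches one or more of a word character, then one of [v0], then the literal '9a' (captured as 'word'); then one or more of a literal 'h' (captured); then the literal 'wod', then the literal 't6'; then any character except [tqy] (captured); then exactly 2 of a character in [n-q], then optionally a character in [u-x], then optionally a non-digit; then anchored at the end.
With `match`, the pattern is implicitly anchored at the beginning.
Here position 0 doesn't satisfy it, so the call returns None.

None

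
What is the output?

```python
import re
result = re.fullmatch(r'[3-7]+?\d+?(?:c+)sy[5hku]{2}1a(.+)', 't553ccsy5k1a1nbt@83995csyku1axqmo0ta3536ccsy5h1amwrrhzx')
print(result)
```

For `fullmatch`, every character of the input must be accounted for by the pattern.
Here the pattern can't cover the whole string, so the call returns None.

None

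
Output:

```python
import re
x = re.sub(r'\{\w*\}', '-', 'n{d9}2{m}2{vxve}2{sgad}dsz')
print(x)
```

n-2-2-2-dsz

Matches: at [1:5] → '{d9}'; at [6:9] → '{m}'; at [10:16] → '{vxve}'; at [17:23] → '{sgad}'.
`sub` substitutes '-' at each match site.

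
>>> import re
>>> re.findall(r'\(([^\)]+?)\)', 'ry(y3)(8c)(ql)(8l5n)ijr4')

Because there's exactly one group, `findall` drops the full match and keeps group 1 from each hit.

['y3', '8c', 'ql', '8l5n']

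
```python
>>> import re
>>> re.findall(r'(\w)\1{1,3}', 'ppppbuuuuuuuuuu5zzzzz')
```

['p', 'u', 'u', 'u', 'z']

`\1` has to match the exact text group 1 already captured.
With a single group, `findall` returns only what that group captured — 5 items.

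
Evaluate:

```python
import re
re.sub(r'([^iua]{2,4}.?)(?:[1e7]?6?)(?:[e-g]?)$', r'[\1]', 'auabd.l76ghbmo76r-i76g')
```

'auabd.l76ghbmo[76r-i]'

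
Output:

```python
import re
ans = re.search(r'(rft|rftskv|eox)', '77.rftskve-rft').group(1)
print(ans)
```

rft

Branches in `(...|...)` are attempted left-to-right; the first branch that allows the whole pattern to succeed is taken.
`search` walks the string left to right and returns the first match it finds.
The match spans [3:6] → 'rft'.
Captured: group 1 = 'rft'.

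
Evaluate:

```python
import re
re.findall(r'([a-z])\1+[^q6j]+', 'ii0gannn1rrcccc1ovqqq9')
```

`\1` is not a pattern — it's the concrete string captured by group 1, re-applied verbatim.
Matches: at [0:18] match 'ii0gannn1rrcccc1ov', group 1 = 'i'; at [18:22] match 'qqq9', group 1 = 'q'.
Because there's exactly one group, `findall` drops the full match and keeps group 1 from each hit.

['i', 'q']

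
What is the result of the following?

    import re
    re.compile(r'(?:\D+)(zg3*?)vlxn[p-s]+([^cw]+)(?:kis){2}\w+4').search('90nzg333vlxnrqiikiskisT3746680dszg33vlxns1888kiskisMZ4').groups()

The pattern matches one or more of a non-digit (non-capturing group); then the literal 'zg', then zero or more of a literal '3' (lazy) (captured); then the literal 'vl', then the literal 'xn', then one or more of a character in [p-s]; then one or more of any character except [cw] (captured); then the literal 'kis' repeated 2 times, then one or more of a word character; then a literal '4'.
`re.search` scans for the first position where the pattern succeeds.
The match spans [2:54] → 'nzg333vlxnrqiikiskisT3746680dszg33vlxns1888kiskisMZ4'.
Captured: group 1 = 'zg333', group 2 = 'iikiskisT3746680dszg33vlxns1888'.

('zg333', 'iikiskisT3746680dszg33vlxns1888')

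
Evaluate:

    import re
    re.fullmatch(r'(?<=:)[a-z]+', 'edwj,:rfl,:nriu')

None

`re.fullmatch` is like wrapping the pattern in `^…$` (in single-line mode).
Here the string isn't matched end-to-end, so the call returns None.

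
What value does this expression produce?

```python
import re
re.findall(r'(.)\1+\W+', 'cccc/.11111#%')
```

['c', '1']

`\1` has to match the exact text group 1 already captured.
Scanning left to right: at [0:6] match 'cccc/.', group 1 = 'c'; at [6:13] match '11111#%', group 1 = '1'.
With a single group, `findall` returns only what that group captured — 2 items.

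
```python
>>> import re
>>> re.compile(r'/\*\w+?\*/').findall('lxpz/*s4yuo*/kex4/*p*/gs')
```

Since nothing is captured, `findall` lists the 2 matched substrings directly.

['/*s4yuo*/', '/*p*/']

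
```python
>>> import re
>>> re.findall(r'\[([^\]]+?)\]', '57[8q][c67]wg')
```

['8q', 'c67']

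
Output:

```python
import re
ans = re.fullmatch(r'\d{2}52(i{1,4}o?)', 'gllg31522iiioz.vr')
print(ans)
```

None

This matches exactly 2 of a digit, then the literal '52'; then 1 to 4 of the literal 'i', then optionally a literal 'o' (captured).
`re.fullmatch` requires the pattern to consume the entire string.
Here the string isn't matched end-to-end, so the call returns None.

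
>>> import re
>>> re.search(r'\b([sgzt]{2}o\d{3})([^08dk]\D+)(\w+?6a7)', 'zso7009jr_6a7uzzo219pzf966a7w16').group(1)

The match spans [0:28] → 'zso7009jr_6a7uzzo219pzf966a7'.
Captured: group 1 = 'zso700', group 2 = '9jr_', group 3 = '6a7uzzo219pzf966a7'.

'zso700'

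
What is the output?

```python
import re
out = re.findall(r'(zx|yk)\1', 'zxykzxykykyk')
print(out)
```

A backreference is literal: `\1` must see the identical characters the first group matched.
Walking the string: at [6:10] match 'ykyk', group 1 = 'yk'.
With a single group, `findall` returns only what that group captured — 1 item.

['yk']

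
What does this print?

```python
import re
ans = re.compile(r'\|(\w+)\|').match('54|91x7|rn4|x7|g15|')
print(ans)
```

`re.match` won't scan ahead — the pattern has to work from the very first character.
Here the pattern fails at index 0, so the call returns None.

None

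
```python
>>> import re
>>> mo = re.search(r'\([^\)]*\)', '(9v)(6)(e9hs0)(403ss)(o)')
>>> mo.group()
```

'(9v)'

The match spans [0:4] → '(9v)'.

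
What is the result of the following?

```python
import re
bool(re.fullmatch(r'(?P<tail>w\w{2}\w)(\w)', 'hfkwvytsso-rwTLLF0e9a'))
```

False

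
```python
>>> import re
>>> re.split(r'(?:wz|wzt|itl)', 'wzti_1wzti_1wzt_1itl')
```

Alternation isn't longest-match — the leftmost alternative that fits at this position is chosen.
`split` removes every match and returns the 5 fragments in between.

['', 'ti_1', 'ti_1', 't_1', '']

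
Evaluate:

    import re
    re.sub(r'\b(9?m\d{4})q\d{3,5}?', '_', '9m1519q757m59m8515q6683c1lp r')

'_m59m8515q6683c1lp r'

This matches a word boundary (`\b`, zero-width); then optionally the literal '9', then the literal 'm', then exactly 4 of a digit (captured); then a literal 'q', then 3 to 5 of a digit (lazy).
`sub` substitutes '_' at each match site.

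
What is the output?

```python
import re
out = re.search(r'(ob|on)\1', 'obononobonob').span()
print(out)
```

`\1` is not a pattern — it's the concrete string captured by group 1, re-applied verbatim.
The match spans [2:6] → 'onon'.

(2, 6)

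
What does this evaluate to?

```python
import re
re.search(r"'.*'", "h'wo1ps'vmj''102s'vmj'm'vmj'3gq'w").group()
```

"'wo1ps'vmj''102s'vmj'm'vmj'3gq'"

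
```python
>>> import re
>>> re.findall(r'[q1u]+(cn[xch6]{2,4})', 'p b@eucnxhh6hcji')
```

['cnxhh6']

The pattern matches one or more of one of [q1u]; then the literal 'cn', then 2 to 4 of one of [xch6] (captured).
Walking the string: at [5:12] match 'ucnxhh6', group 1 = 'cnxhh6'.
One capturing group, so `findall` returns just the captured substring from the one match — 1 in all.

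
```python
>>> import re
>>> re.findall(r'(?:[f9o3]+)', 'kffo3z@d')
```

['ffo3']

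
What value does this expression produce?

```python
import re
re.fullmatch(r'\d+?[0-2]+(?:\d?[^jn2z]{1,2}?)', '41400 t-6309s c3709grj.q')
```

None

The pattern matches one or more of a digit (lazy), then one or more of a character in [0-2]; then optionally a digit, then 1 to 2 of any character except [jn2z] (lazy) (non-capturing group).
`re.fullmatch` requires the pattern to consume the entire string.
Here there's no way to consume every character, so the call returns None.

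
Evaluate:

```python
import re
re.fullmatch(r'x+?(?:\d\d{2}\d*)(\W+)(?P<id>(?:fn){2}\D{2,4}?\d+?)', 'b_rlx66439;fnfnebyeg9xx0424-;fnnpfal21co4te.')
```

Pattern: one or more of a literal 'x' (lazy); then a digit, then exactly 2 of a digit, then zero or more of a digit (non-capturing group); then one or more of a non-word character (captured); then the literal 'fn' repeated 2 times, then 2 to 4 of a non-digit (lazy), then one or more of a digit (lazy) (captured as 'id').
`fullmatch` succeeds only if the pattern covers the string from start to end.
Here the string isn't matched end-to-end, so the call returns None.

None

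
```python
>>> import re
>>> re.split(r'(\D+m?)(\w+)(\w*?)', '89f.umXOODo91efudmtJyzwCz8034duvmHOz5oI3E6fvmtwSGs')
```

['89', 'f.umXOODo', '91efudmtJyzwCz8034duvmHOz5oI3E6fvmtwSGs', '', '']

This matches one or more of a non-digit, then optionally a literal 'm' (captured); then one or more of a word character (captured); then zero or more of a word character (lazy) (captured).
Matches to split on: at [2:50] → 'f.umXOODo91efudmtJyzwCz8034duvmHOz5oI3E6fvmtwSGs'.
With a capturing group present, the delimiter's captured portion is kept in the result list.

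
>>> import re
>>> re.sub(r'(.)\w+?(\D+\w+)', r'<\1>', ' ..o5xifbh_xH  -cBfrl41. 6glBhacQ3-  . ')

' .<.>.< >-  . '

The pattern matches any character (captured); then one or more of a word character (lazy); then one or more of a non-digit, then one or more of a word character (captured).
Matches: at [2:23] → '.o5xifbh_xH  -cBfrl41'; at [24:34] → ' 6glBhacQ3'.
The replacement refers to a captured group, so each match is rewritten using its own captured text.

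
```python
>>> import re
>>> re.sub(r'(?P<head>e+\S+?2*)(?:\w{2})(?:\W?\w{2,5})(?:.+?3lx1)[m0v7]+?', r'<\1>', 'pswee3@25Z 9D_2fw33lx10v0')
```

The pattern matches one or more of the literal 'e', then one or more of a non-whitespace character (lazy), then zero or more of the literal '2' (captured as 'head'); then exactly 2 of a word character (non-capturing group); then optionally a non-word character, then 2 to 5 of a word character (non-capturing group); then one or more of any character (lazy), then the literal '3', then the literal 'lx1' (non-capturing group); then one or more of one of [m0v7] (lazy).
Matches: at [3:23] → 'ee3@25Z 9D_2fw33lx10'.
`\1` in the replacement pulls in group 1's text for each match.

'psw<ee3@2>v0'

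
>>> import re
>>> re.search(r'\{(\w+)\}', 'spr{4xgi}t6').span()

(3, 9)

The match spans [3:9] → '{4xgi}'.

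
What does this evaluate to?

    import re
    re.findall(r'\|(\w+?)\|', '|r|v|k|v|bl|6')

['r', 'k', 'bl']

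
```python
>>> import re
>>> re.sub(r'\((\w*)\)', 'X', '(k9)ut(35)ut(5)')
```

Matches: at [0:4] → '(k9)'; at [6:10] → '(35)'; at [12:15] → '(5)'.
Every occurrence is swapped for 'X'.

'XutXutX'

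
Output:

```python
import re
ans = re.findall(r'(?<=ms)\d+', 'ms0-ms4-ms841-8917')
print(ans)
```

['0', '4', '841']

Because the assertion is zero-width, the text it checks is not consumed and won't appear in the result.
With no groups in the pattern, `findall` gives back each whole match — 3 here.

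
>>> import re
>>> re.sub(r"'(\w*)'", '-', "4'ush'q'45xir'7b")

'4-q-7b'

Matches: at [1:6] → "'ush'"; at [7:14] → "'45xir'".
Each match is replaced by '-'.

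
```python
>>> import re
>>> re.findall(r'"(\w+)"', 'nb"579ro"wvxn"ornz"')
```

['579ro', 'ornz']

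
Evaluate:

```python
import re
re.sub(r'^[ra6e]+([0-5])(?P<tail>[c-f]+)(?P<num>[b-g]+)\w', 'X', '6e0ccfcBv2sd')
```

'Xv2sd'

This matches anchored at the start of the string; then one or more of one of [ra6e]; then a character in [0-5] (captured); then one or more of a character in [c-f] (captured as 'tail'); then one or more of a character in [b-g] (captured as 'num'); then a word character.
Matches: at [0:8] → '6e0ccfcB'.
Every occurrence is swapped for 'X'.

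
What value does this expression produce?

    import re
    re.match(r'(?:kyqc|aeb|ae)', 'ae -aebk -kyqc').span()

`match` is anchored at position 0; if the pattern doesn't fit there, it returns None.
The match spans [0:2] → 'ae'.

(0, 2)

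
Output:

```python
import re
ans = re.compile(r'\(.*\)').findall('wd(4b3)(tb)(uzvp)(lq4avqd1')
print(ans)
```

['(4b3)(tb)(uzvp)']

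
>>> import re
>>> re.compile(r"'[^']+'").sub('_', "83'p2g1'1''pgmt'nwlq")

"83_1'_nwlq"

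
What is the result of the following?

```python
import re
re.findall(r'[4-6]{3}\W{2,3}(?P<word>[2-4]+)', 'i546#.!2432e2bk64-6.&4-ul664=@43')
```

['2432', '43']

Pattern: exactly 3 of a character in [4-6], then 2 to 3 of a non-word character; then one or more of a character in [2-4] (captured as 'word').
Scanning left to right: at [1:11] match '546#.!2432', group 1 = '2432'; at [25:32] match '664=@43', group 1 = '43'.
Because there's exactly one group, `findall` drops the full match and keeps group 1 from each hit.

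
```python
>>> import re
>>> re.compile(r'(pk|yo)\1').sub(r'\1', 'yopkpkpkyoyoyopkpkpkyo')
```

'yopkpkyoyopkpkyo'

The backreference `\1` re-matches whatever the first group consumed, character for character.
Each match is replaced using the text its own group 1 captured.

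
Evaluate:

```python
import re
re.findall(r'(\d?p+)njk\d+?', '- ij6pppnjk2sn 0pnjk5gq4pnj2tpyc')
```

Pattern: optionally a digit, then one or more of a literal 'p' (captured); then the literal 'njk', then one or more of a digit (lazy).
One capturing group, so `findall` returns just the captured substring from each match — 2 in all.

['6ppp', '0p']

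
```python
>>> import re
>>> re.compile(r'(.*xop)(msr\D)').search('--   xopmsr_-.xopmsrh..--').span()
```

(0, 21)

Pattern: zero or more of any character, then the literal 'xop' (captured); then the literal 'msr', then a non-digit (captured).
Unlike `match`, `search` isn't anchored — it looks for the pattern anywhere in the string.
The match spans [0:21] → '--   xopmsr_-.xopmsrh'.
Captured: group 1 = '--   xopmsr_-.xop', group 2 = 'msrh'.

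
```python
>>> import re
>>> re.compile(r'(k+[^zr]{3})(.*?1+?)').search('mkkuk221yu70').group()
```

'kkuk221'

This matches one or more of the literal 'k', then exactly 3 of any character except [zr] (captured); then zero or more of any character (lazy), then one or more of the literal '1' (lazy) (captured).
`search` walks the string left to right and returns the first match it finds.
The match spans [1:8] → 'kkuk221'.
Captured: group 1 = 'kkuk2', group 2 = '21'.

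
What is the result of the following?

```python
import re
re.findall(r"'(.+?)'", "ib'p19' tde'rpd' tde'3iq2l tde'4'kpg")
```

Because the quantifier is non-greedy, it stops expanding at the earliest point where the rest of the pattern can succeed.
Matches: at [2:7] match "'p19'", group 1 = 'p19'; at [11:16] match "'rpd'", group 1 = 'rpd'; at [20:31] match "'3iq2l tde'", group 1 = '3iq2l tde'.
With a single group, `findall` returns only what that group captured — 3 items.

['p19', 'rpd', '3iq2l tde']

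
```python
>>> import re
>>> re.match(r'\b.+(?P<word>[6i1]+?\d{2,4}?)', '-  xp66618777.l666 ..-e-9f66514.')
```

This matches a word boundary (`\b`, zero-width); then one or more of any character; then one or more of one of [6i1] (lazy), then 2 to 4 of a digit (lazy) (captured as 'word').
`re.match` won't scan ahead — the pattern has to work from the very first character.
Here the pattern fails at index 0, so the call returns None.

None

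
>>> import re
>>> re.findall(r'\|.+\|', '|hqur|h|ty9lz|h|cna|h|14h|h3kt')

With no groups in the pattern, `findall` gives back each whole match — 1 here.

['|hqur|h|ty9lz|h|cna|h|14h|']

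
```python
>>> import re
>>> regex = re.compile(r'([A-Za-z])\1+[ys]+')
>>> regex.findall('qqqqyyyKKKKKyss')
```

['q', 'K']

`\1` is not a pattern — it's the concrete string captured by group 1, re-applied verbatim.
One capturing group, so `findall` returns just the captured substring from each match — 2 in all.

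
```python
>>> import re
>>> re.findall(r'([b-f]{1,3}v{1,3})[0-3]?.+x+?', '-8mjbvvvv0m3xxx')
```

The pattern matches 1 to 3 of a character in [b-f], then 1 to 3 of a literal 'v' (captured); then optionally a character in [0-3], then one or more of any character; then one or more of a literal 'x' (lazy).
`findall` collects group 1 from the one match (1 total).

['bvvv']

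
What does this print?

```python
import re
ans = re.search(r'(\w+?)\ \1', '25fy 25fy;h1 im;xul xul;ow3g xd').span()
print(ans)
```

`\1` has to match the exact text group 1 already captured.
`search` walks the string left to right and returns the first match it finds.
The match spans [0:9] → '25fy 25fy'.
Captured: group 1 = '25fy'.

(0, 9)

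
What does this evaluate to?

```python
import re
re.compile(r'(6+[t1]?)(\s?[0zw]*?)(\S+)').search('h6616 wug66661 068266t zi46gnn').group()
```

'6616'

The pattern matches one or more of the literal '6', then optionally one of [t1] (captured); then optionally whitespace, then zero or more of one of [0zw] (lazy) (captured); then one or more of a non-whitespace character (captured).
`re.search` tries every starting position until one works.
The match spans [1:5] → '6616'.
Captured: group 1 = '661', group 2 = '', group 3 = '6'.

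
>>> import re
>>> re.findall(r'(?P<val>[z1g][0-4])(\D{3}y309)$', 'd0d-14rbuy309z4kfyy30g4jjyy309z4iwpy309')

With 2 capturing groups, `findall` returns a 2-tuple per match.

[('z4', 'iwpy309')]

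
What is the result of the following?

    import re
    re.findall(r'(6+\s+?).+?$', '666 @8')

['666 ']

Pattern: one or more of a literal '6', then one or more of whitespace (lazy) (captured); then one or more of any character (lazy); then anchored at the end.
Because there's exactly one group, `findall` drops the full match and keeps group 1 from the one hit.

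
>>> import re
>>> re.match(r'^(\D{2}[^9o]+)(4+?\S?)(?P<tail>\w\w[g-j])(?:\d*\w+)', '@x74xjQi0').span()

(0, 9)

Pattern: anchored at the start of the string; then exactly 2 of a non-digit, then one or more of any character except [9o] (captured); then one or more of the literal '4' (lazy), then optionally a non-whitespace character (captured); then a word character, then a word character, then a character in [g-j] (captured as 'tail'); then zero or more of a digit, then one or more of a word character (non-capturing group).
`re.match` won't scan ahead — the pattern has to work from the very first character.
The match spans [0:9] → '@x74xjQi0'.
Captured: group 1 = '@x7', group 2 = '4x', group 3 = 'jQi'.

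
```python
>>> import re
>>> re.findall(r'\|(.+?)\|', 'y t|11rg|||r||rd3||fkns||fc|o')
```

Matches: at [3:9] match '|11rg|', group 1 = '11rg'; at [9:13] match '||r|', group 1 = '|r'; at [13:18] match '|rd3|', group 1 = 'rd3'; at [18:24] match '|fkns|', group 1 = 'fkns'; at [24:28] match '|fc|', group 1 = 'fc'.
One capturing group, so `findall` returns just the captured substring from each match — 5 in all.

['11rg', '|r', 'rd3', 'fkns', 'fc']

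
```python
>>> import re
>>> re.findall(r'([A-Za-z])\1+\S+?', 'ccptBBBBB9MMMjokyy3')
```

['c', 'B', 'M', 'y']

`\1` is not a pattern — it's the concrete string captured by group 1, re-applied verbatim.
Scanning left to right: at [0:3] match 'ccp', group 1 = 'c'; at [4:10] match 'BBBBB9', group 1 = 'B'; at [10:14] match 'MMMj', group 1 = 'M'; at [16:19] match 'yy3', group 1 = 'y'.
`findall` collects group 1 from each match (4 total).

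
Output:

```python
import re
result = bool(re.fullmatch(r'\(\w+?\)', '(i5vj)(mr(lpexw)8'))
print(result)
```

False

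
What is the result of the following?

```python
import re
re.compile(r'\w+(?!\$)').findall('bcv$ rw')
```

['bc', 'rw']

Because the assertion is negative and zero-width, positions next to the forbidden text are skipped.
Scanning left to right: at [0:2] → 'bc'; at [5:7] → 'rw'.
`findall` yields the raw match text (2 of them) because the pattern has no groups.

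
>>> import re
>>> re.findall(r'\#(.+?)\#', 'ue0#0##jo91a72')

['0']

A non-greedy quantifier consumes as few characters as it can — just enough that the remainder of the pattern still matches from where it stops; whatever follows it matches normally.
One capturing group, so `findall` returns just the captured substring from the one match — 1 in all.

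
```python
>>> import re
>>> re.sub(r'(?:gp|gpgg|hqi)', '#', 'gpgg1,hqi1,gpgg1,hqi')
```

Alternation tries branches left to right and keeps the first one that lets the overall match succeed at that position.
Matches: at [0:2] → 'gp'; at [6:9] → 'hqi'; at [11:13] → 'gp'; at [17:20] → 'hqi'.
Each match is replaced by '#'.

'#gg1,#1,#gg1,#'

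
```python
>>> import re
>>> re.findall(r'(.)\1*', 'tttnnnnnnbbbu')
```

['t', 'n', 'b', 'u']

A backreference is literal: `\1` must see the identical characters the first group matched.
Scanning left to right: at [0:3] match 'ttt', group 1 = 't'; at [3:9] match 'nnnnnn', group 1 = 'n'; at [9:12] match 'bbb', group 1 = 'b'; at [12:13] match 'u', group 1 = 'u'.
One capturing group, so `findall` returns just the captured substring from each match — 4 in all.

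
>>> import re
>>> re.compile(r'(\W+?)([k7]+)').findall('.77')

[('.', '77')]

`findall` packs the 2 group values into a tuple for every match.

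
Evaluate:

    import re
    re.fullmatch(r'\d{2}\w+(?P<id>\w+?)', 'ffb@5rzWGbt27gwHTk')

None

This matches exactly 2 of a digit; then one or more of a word character; then one or more of a word character (lazy) (captured as 'id').
For `fullmatch`, every character of the input must be accounted for by the pattern.
Here the string isn't matched end-to-end, so the call returns None.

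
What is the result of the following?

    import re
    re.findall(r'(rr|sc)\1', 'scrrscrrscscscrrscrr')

After group 1 captures some text, `\1` only succeeds where that same text appears again.
Walking the string: at [8:12] match 'scsc', group 1 = 'sc'.
`findall` collects group 1 from the one match (1 total).

['sc']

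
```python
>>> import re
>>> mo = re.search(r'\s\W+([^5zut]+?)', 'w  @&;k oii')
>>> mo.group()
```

Pattern: whitespace; then one or more of a non-word character; then one or more of any character except [5zut] (lazy) (captured).
Because the quantifier is non-greedy, it stops expanding at the earliest point where the rest of the pattern can succeed.
`re.search` tries every starting position until one works.
The match spans [1:7] → '  @&;k'.
Captured: group 1 = 'k'.

'  @&;k'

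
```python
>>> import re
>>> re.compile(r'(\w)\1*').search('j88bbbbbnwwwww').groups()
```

The match spans [0:1] → 'j'.
Captured: group 1 = 'j'.

('j',)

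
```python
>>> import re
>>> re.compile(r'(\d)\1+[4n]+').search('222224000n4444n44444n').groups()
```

('2',)

The backreference `\1` re-matches whatever the first group consumed, character for character.
`re.search` scans for the first position where the pattern succeeds.
The match spans [0:6] → '222224'.
Captured: group 1 = '2'.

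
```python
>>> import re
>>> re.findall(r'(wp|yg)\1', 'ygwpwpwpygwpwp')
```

`\1` is not a pattern — it's the concrete string captured by group 1, re-applied verbatim.
Walking the string: at [2:6] match 'wpwp', group 1 = 'wp'; at [10:14] match 'wpwp', group 1 = 'wp'.
`findall` collects group 1 from each match (2 total).

['wp', 'wp']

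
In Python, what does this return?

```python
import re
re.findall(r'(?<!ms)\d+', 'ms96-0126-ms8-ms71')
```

['6', '0126', '1']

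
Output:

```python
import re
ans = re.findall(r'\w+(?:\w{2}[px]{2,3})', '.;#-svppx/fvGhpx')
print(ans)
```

['svppx', 'fvGhpx']

Pattern: one or more of a word character; then exactly 2 of a word character, then 2 to 3 of one of [px] (non-capturing group).
Scanning left to right: at [4:9] → 'svppx'; at [10:16] → 'fvGhpx'.
`findall` yields the raw match text (2 of them) because the pattern has no groups.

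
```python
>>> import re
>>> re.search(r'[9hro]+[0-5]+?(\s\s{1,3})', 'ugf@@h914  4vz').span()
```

The match spans [5:11] → 'h914  '.

(5, 11)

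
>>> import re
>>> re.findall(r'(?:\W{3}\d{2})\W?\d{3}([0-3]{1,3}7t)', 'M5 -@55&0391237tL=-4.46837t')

`findall` collects group 1 from the one match (1 total).

['1237t']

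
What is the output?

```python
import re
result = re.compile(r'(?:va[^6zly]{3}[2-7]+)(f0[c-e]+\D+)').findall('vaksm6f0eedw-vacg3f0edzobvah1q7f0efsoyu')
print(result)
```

Pattern: the literal 'va', then exactly 3 of any character except [6zly], then one or more of a character in [2-7] (non-capturing group); then the literal 'f0', then one or more of a character in [c-e], then one or more of a non-digit (captured).
`findall` collects group 1 from each match (2 total).

['f0eedw-vacg', 'f0efsoyu']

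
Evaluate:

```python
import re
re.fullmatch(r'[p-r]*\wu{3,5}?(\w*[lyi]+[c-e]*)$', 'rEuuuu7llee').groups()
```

Pattern: zero or more of a character in [p-r], then a word character, then 3 to 5 of a literal 'u' (lazy); then zero or more of a word character, then one or more of one of [lyi], then zero or more of a character in [c-e] (captured); then anchored at the end.
`re.fullmatch` requires the pattern to consume the entire string.
The match spans [0:11] → 'rEuuuu7llee'.
Captured: group 1 = 'u7llee'.

('u7llee',)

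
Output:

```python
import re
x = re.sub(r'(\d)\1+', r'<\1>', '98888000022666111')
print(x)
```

9<8><0><2><6><1>

`\1` is not a pattern — it's the concrete string captured by group 1, re-applied verbatim.
Matches: at [1:5] → '8888'; at [5:9] → '0000'; at [9:11] → '22'; at [11:14] → '666'; at [14:17] → '111'.
The replacement refers to a captured group, so each match is rewritten using its own captured text.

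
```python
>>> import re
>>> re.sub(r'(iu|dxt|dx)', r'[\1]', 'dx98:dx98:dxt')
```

'[dx]98:[dx]98:[dxt]'

Alternation isn't longest-match — the leftmost alternative that fits at this position is chosen.
Matches: at [0:2] → 'dx'; at [5:7] → 'dx'; at [10:13] → 'dxt'.
Each match is replaced using the text its own group 1 captured.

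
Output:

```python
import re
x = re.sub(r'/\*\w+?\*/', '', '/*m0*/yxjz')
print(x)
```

yxjz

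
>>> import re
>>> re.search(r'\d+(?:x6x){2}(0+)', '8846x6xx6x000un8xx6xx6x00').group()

'8846x6xx6x000'

The pattern matches one or more of a digit, then the literal 'x6x' repeated 2 times; then one or more of a literal '0' (captured).
Unlike `match`, `search` isn't anchored — it looks for the pattern anywhere in the string.
The match spans [0:13] → '8846x6xx6x000'.
Captured: group 1 = '000'.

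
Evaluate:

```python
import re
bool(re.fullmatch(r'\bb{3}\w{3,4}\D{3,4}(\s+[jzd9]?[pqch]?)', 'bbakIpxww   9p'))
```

False

Pattern: a word boundary (`\b`, zero-width); then exactly 3 of a literal 'b', then 3 to 4 of a word character, then 3 to 4 of a non-digit; then one or more of whitespace, then optionally one of [jzd9], then optionally one of [pqch] (captured).
For `fullmatch`, every character of the input must be accounted for by the pattern.
Here the string isn't matched end-to-end, so the call returns None, and `bool(None)` is False.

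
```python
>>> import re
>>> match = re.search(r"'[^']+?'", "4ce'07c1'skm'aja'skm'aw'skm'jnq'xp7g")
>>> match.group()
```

"'07c1'"

`re.search` scans for the first position where the pattern succeeds.
The match spans [3:9] → "'07c1'".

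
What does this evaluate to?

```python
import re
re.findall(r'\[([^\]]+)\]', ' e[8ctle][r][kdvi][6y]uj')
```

['8ctle', 'r', 'kdvi', '6y']

One capturing group, so `findall` returns just the captured substring from each match — 4 in all.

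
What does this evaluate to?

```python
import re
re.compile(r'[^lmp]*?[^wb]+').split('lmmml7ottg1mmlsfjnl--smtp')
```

['', '']

Pattern: zero or more of any character except [lmp] (lazy); then one or more of any character except [wb].
Matches to split on: at [0:25] → 'lmmml7ottg1mmlsfjnl--smtp'.
`split` removes every match and returns the 2 fragments in between.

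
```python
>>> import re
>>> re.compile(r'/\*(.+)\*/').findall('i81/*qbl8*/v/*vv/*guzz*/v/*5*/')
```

['qbl8*/v/*vv/*guzz*/v/*5']

Scanning left to right: at [3:30] match '/*qbl8*/v/*vv/*guzz*/v/*5*/', group 1 = 'qbl8*/v/*vv/*guzz*/v/*5'.
`findall` collects group 1 from the one match (1 total).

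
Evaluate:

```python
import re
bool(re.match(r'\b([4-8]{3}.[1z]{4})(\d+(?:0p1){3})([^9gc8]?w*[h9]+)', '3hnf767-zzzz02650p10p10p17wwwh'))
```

The pattern matches a word boundary (`\b`, zero-width); then exactly 3 of a character in [4-8], then any character, then exactly 4 of one of [1z] (captured); then one or more of a digit, then the literal '0p1' repeated 3 times (captured); then optionally any character except [9gc8], then zero or more of the literal 'w', then one or more of one of [h9] (captured).
`re.match` won't scan ahead — the pattern has to work from the very first character.
Here position 0 doesn't satisfy it, so the call returns None, and `bool(None)` is False.

False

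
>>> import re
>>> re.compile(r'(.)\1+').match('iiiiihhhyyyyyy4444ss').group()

'iiiii'

The backreference `\1` re-matches whatever the first group consumed, character for character.
`match` is anchored at position 0; if the pattern doesn't fit there, it returns None.
The match spans [0:5] → 'iiiii'.
Captured: group 1 = 'i'.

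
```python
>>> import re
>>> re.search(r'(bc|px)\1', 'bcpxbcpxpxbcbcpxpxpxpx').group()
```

`\1` is not a pattern — it's the concrete string captured by group 1, re-applied verbatim.
The match spans [6:10] → 'pxpx'.

'pxpx'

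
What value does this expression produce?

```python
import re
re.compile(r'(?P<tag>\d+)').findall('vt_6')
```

This matches one or more of a digit (captured as 'tag').
Because there's exactly one group, `findall` drops the full match and keeps group 1 from the one hit.

['6']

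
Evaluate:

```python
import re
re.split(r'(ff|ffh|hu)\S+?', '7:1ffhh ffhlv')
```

`|` is ordered: at each position the engine commits to the first alternative that works.
Matches to split on: at [3:6] → 'ffh'; at [8:11] → 'ffh'.
Because the pattern has a capturing group, `split` also inserts each captured text between the pieces.

['7:1', 'ff', 'h ', 'ff', 'lv']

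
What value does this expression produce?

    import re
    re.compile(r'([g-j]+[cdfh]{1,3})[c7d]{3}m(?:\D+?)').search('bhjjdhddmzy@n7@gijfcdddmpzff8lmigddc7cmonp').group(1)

'gijfc'

The pattern matches one or more of a character in [g-j], then 1 to 3 of one of [cdfh] (captured); then exactly 3 of one of [c7d], then the literal 'm'; then one or more of a non-digit (lazy) (non-capturing group).
The `?` after the quantifier makes it lazy — it takes as little as possible before letting the rest of the pattern try.
`re.search` scans for the first position where the pattern succeeds.
The match spans [15:25] → 'gijfcdddmp'.
Captured: group 1 = 'gijfc'.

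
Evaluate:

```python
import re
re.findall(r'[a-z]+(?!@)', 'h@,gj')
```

A negative assertion filters positions out without eating any characters.
`findall` yields the raw match text (1 of them) because the pattern has no groups.

['gj']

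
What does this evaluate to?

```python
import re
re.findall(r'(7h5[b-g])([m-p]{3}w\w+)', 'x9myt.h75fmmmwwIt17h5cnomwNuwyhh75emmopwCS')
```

[('7h5c', 'nomwNuwyhh75emmopwCS')]

This matches the literal '7h5', then a character in [b-g] (captured); then exactly 3 of a character in [m-p], then the literal 'w', then one or more of a word character (captured).
With 2 capturing groups, `findall` returns a 2-tuple per match.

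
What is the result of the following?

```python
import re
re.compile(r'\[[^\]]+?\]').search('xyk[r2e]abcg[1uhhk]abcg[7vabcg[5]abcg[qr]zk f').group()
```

'[r2e]'

The match spans [3:8] → '[r2e]'.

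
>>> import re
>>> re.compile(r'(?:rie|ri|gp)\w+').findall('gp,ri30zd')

['ri30zd']

With no groups in the pattern, `findall` gives back each whole match — 1 here.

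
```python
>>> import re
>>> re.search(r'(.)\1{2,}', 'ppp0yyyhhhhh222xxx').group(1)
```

A backreference is literal: `\1` must see the identical characters the first group matched.
`search` walks the string left to right and returns the first match it finds.
The match spans [0:3] → 'ppp'.
Captured: group 1 = 'p'.

'p'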